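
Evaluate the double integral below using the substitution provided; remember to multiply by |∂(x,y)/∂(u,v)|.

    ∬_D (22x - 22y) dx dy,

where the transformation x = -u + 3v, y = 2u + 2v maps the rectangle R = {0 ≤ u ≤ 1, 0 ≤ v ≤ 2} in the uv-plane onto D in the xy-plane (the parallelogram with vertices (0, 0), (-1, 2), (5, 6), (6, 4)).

Compute the Jacobian determinant of (x, y) with respect to (u, v):

    ∂(x,y)/∂(u,v) = | -1  3 | = (-1)(2) - (3)(2) = -8.
                   | 2  2 |

Its absolute value is |J| = 8 (the area scaling factor).

Substituting x = -u + 3v, y = 2u + 2v into the integrand,

    22x - 22y → -66u + 22v,

so the integral becomes

    ∬_R (-66u + 22v) · |J| du dv = ∫_0^1 ∫_0^2 (-528u + 176v) dv du.

Inner (v): 352 - 1056u.
Outer (u): -176.

Therefore ∬_D (22x - 22y) dx dy = -176.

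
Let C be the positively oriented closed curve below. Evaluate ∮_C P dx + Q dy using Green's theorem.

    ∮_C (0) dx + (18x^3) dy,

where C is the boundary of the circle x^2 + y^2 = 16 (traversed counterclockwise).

Green's theorem converts the closed line integral into a double integral over the enclosed region D:

    ∮_C P dx + Q dy = ∬_D (∂Q/∂x - ∂P/∂y) dA.

Here P = 0, Q = 18x^3, so

    ∂Q/∂x = 54x^2,    ∂P/∂y = 0,
    ∂Q/∂x - ∂P/∂y = 54x^2.

D is the region x^2 + y^2 ≤ 16. Evaluating the double integral:

In polar coordinates (x = r cos θ, y = r sin θ, dA = r dr dθ) the integrand becomes 54r^2cos(θ)^2, so

    ∬_D (54x^2) dA = ∫_0^{2π} ∫_0^{4} (54r^2cos(θ)^2) · r dr dθ.

Inner (r from 0 to 4): 3456cos(θ)^2.
Outer (θ from 0 to 2π): 3456π.

Therefore ∮_C P dx + Q dy = 3456π.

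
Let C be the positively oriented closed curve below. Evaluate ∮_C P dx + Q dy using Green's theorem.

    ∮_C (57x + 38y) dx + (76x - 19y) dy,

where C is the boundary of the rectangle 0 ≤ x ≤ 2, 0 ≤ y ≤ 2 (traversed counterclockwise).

Green's theorem converts the closed line integral into a double integral over the enclosed region D:

    ∮_C P dx + Q dy = ∬_D (∂Q/∂x - ∂P/∂y) dA.

Here P = 57x + 38y, Q = 76x - 19y, so

    ∂Q/∂x = 76,    ∂P/∂y = 38,
    ∂Q/∂x - ∂P/∂y = 38.

D is the region 0 ≤ x ≤ 2, 0 ≤ y ≤ 2. Evaluating the double integral:

    ∬_D (38) dA = ∫_0^{2} ∫_0^{2} (38) dy dx.

Inner (y from 0 to 2): 76.
Outer (x from 0 to 2): 152.

Therefore ∮_C P dx + Q dy = 152.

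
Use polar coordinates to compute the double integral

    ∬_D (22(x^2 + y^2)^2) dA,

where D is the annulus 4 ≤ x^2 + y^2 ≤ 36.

The region D is 2 ≤ r ≤ 6, 0 ≤ θ ≤ 2π in polar coordinates, where x = r cos(θ), y = r sin(θ), and dA = r dr dθ.

Under the substitution, the integrand becomes 22r^4, so

    ∬_D (22(x^2 + y^2)^2) dA = ∫_{0}^{2π} ∫_{2}^{6} (22r^4) · r dr dθ.

Inner integral (in r): ∫_{2}^{6} (22r^4) · r dr = 512512/3.

Outer integral (in θ): ∫_{0}^{2π} (512512/3) dθ = 1025024π/3.

Therefore ∬_D (22(x^2 + y^2)^2) dA = 1025024π/3.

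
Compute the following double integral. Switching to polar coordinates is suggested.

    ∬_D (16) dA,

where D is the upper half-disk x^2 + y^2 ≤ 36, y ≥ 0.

The region D is 0 ≤ r ≤ 6, 0 ≤ θ ≤ π in polar coordinates, where x = r cos(θ), y = r sin(θ), and dA = r dr dθ.

Under the substitution, the integrand becomes 16, so

    ∬_D (16) dA = ∫_{0}^{π} ∫_{0}^{6} (16) · r dr dθ.

Inner integral (in r): ∫_{0}^{6} (16) · r dr = 288.

Outer integral (in θ): ∫_{0}^{π} (288) dθ = 288π.

Therefore ∬_D (16) dA = 288π.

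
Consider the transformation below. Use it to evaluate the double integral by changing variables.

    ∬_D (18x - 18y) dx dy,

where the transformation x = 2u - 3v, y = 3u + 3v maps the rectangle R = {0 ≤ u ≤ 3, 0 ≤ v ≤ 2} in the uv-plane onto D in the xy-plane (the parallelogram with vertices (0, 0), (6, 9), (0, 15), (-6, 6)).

Compute the Jacobian determinant of (x, y) with respect to (u, v):

    ∂(x,y)/∂(u,v) = | 2  -3 | = (2)(3) - (-3)(3) = 15.
                   | 3  3 |

Its absolute value is |J| = 15 (the area scaling factor).

Substituting x = 2u - 3v, y = 3u + 3v into the integrand,

    18x - 18y → -18u - 108v,

so the integral becomes

    ∬_R (-18u - 108v) · |J| du dv = ∫_0^3 ∫_0^2 (-270u - 1620v) dv du.

Inner (v): -540u - 3240.
Outer (u): -12150.

Therefore ∬_D (18x - 18y) dx dy = -12150.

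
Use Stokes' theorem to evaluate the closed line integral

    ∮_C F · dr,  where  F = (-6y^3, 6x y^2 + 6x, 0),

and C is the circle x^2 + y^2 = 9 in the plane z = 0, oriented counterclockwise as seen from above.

Let S be the flat disk x^2 + y^2 ≤ 9 in the plane z = 0, with upward unit normal n̂ = ẑ. By Stokes' theorem,

    ∮_C F · dr = ∬_S (∇ × F) · n̂ dS = ∬_D (curl F)_z dA,

where D is the disk x^2 + y^2 ≤ 9.

Compute the curl of F = (-6y^3, 6x y^2 + 6x, 0):
    (∇ × F)_x = ∂F_z/∂y - ∂F_y/∂z = 0,
    (∇ × F)_y = ∂F_x/∂z - ∂F_z/∂x = 0,
    (∇ × F)_z = ∂F_y/∂x - ∂F_x/∂y = 24y^2 + 6.

On z = 0, (curl F)_z = 24y^2 + 6.

Convert to polar (x = r cos θ, y = r sin θ, dA = r dr dθ); the integrand becomes 24r^2sin(θ)^2 + 6, so

    ∬_D (curl F)_z dA = ∫_0^{2π} ∫_0^{3} (24r^2sin(θ)^2 + 6) · r dr dθ.

Inner (r from 0 to 3): 486sin(θ)^2 + 27.
Outer (θ from 0 to 2π): 540π.

Therefore ∮_C F · dr = 540π.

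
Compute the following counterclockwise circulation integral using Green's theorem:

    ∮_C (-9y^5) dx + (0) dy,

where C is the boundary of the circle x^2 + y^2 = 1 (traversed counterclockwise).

Green's theorem converts the closed line integral into a double integral over the enclosed region D:

    ∮_C P dx + Q dy = ∬_D (∂Q/∂x - ∂P/∂y) dA.

Here P = -9y^5, Q = 0, so

    ∂Q/∂x = 0,    ∂P/∂y = -45y^4,
    ∂Q/∂x - ∂P/∂y = 45y^4.

D is the region x^2 + y^2 ≤ 1. Evaluating the double integral:

In polar coordinates (x = r cos θ, y = r sin θ, dA = r dr dθ) the integrand becomes 45r^4sin(θ)^4, so

    ∬_D (45y^4) dA = ∫_0^{2π} ∫_0^{1} (45r^4sin(θ)^4) · r dr dθ.

Inner (r from 0 to 1): 15sin(θ)^4/2.
Outer (θ from 0 to 2π): 45π/8.

Therefore ∮_C P dx + Q dy = 45π/8.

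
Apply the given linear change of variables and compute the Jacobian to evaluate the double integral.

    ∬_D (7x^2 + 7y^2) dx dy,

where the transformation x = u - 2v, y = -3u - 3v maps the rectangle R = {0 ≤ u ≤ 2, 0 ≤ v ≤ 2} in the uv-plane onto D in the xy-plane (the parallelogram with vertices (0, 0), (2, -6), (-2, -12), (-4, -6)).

Compute the Jacobian determinant of (x, y) with respect to (u, v):

    ∂(x,y)/∂(u,v) = | 1  -2 | = (1)(-3) - (-2)(-3) = -9.
                   | -3  -3 |

Its absolute value is |J| = 9 (the area scaling factor).

Substituting x = u - 2v, y = -3u - 3v into the integrand,

    7x^2 + 7y^2 → 70u^2 + 98u v + 91v^2,

so the integral becomes

    ∬_R (70u^2 + 98u v + 91v^2) · |J| du dv = ∫_0^2 ∫_0^2 (630u^2 + 882u v + 819v^2) dv du.

Inner (v): 1260u^2 + 1764u + 2184.
Outer (u): 11256.

Therefore ∬_D (7x^2 + 7y^2) dx dy = 11256.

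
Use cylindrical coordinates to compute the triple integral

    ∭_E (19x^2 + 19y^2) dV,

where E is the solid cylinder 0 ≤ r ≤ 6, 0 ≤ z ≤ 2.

In cylindrical coordinates, x = r cos(θ), y = r sin(θ), z = z, and dV = r dr dθ dz.

The integrand becomes 19r^2, so

    ∭_E (19x^2 + 19y^2) dV = ∫_{0}^{2π} ∫_{0}^{6} ∫_{0}^{2} (19r^2) · r dz dr dθ.

Inner (z): 38r^3.
Middle (r from 0 to 6): 12312.
Outer (θ): 24624π.

Therefore the triple integral equals 24624π.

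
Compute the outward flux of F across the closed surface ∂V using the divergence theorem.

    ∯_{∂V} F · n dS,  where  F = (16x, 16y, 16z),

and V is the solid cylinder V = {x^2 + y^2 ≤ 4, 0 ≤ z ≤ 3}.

By the divergence theorem,

    ∯_{∂V} F · n dS = ∭_V (∇ · F) dV.

Compute the divergence:
    ∇ · F = ∂F_x/∂x + ∂F_y/∂y + ∂F_z/∂z = 16 + 16 + 16 = 48.

In cylindrical coordinates, x = r cos(θ), y = r sin(θ), z = z, dV = r dr dθ dz, with 0 ≤ r ≤ 2, 0 ≤ θ ≤ 2π, 0 ≤ z ≤ 3.

The integrand, after substitution and multiplying by the volume element, becomes (48) · r, so

    ∭_V (∇·F) dV = ∫_0^{2π} ∫_0^{2} ∫_0^{3} (48) · r dz dr dθ.

Inner (z from 0 to 3): 144r.
Middle (r from 0 to 2): 288.
Outer (θ from 0 to 2π): 576π.

Therefore ∯_{∂V} F · n dS = 576π.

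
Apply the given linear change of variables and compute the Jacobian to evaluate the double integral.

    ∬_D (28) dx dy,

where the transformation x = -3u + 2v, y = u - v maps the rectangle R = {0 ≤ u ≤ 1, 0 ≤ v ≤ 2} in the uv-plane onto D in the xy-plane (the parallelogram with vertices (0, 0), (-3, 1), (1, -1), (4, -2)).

Compute the Jacobian determinant of (x, y) with respect to (u, v):

    ∂(x,y)/∂(u,v) = | -3  2 | = (-3)(-1) - (2)(1) = 1.
                   | 1  -1 |

Its absolute value is |J| = 1 (the area scaling factor).

Substituting x = -3u + 2v, y = u - v into the integrand,

    28 → 28,

so the integral becomes

    ∬_R (28) · |J| du dv = ∫_0^1 ∫_0^2 (28) dv du.

Inner (v): 56.
Outer (u): 56.

Therefore ∬_D (28) dx dy = 56.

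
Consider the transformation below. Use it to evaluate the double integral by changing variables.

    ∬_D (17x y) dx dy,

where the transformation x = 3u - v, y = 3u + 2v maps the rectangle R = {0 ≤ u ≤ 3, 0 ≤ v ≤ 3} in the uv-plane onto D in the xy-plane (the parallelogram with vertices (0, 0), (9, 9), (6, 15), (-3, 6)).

Compute the Jacobian determinant of (x, y) with respect to (u, v):

    ∂(x,y)/∂(u,v) = | 3  -1 | = (3)(2) - (-1)(3) = 9.
                   | 3  2 |

Its absolute value is |J| = 9 (the area scaling factor).

Substituting x = 3u - v, y = 3u + 2v into the integrand,

    17x y → 153u^2 + 51u v - 34v^2,

so the integral becomes

    ∬_R (153u^2 + 51u v - 34v^2) · |J| du dv = ∫_0^3 ∫_0^3 (1377u^2 + 459u v - 306v^2) dv du.

Inner (v): 4131u^2 + 4131u/2 - 2754.
Outer (u): 152847/4.

Therefore ∬_D (17x y) dx dy = 152847/4.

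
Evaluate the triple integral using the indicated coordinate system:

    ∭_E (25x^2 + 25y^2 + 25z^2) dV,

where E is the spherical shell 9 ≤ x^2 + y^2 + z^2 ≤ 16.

In spherical coordinates, x = ρ sin(φ) cos(θ), y = ρ sin(φ) sin(θ), z = ρ cos(φ), and dV = ρ^2 sin(φ) dρ dφ dθ.

The integrand becomes 25ρ^2, so

    ∭_E (25x^2 + 25y^2 + 25z^2) dV = ∫_{0}^{2π} ∫_{0}^{π} ∫_{3}^{4} (25ρ^2) · ρ^2 sin(φ) dρ dφ dθ.

Inner (ρ): 3905sin(φ).
Middle (φ): 7810.
Outer (θ): 15620π.

Therefore the triple integral equals 15620π.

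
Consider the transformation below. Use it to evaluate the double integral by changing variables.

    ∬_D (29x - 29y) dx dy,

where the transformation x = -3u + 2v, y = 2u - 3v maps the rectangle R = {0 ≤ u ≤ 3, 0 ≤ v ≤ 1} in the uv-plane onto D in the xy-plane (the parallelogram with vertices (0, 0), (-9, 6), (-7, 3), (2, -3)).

Compute the Jacobian determinant of (x, y) with respect to (u, v):

    ∂(x,y)/∂(u,v) = | -3  2 | = (-3)(-3) - (2)(2) = 5.
                   | 2  -3 |

Its absolute value is |J| = 5 (the area scaling factor).

Substituting x = -3u + 2v, y = 2u - 3v into the integrand,

    29x - 29y → -145u + 145v,

so the integral becomes

    ∬_R (-145u + 145v) · |J| du dv = ∫_0^3 ∫_0^1 (-725u + 725v) dv du.

Inner (v): 725/2 - 725u.
Outer (u): -2175.

Therefore ∬_D (29x - 29y) dx dy = -2175.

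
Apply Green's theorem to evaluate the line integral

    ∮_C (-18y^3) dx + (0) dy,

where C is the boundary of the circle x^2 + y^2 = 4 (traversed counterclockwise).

Green's theorem converts the closed line integral into a double integral over the enclosed region D:

    ∮_C P dx + Q dy = ∬_D (∂Q/∂x - ∂P/∂y) dA.

Here P = -18y^3, Q = 0, so

    ∂Q/∂x = 0,    ∂P/∂y = -54y^2,
    ∂Q/∂x - ∂P/∂y = 54y^2.

D is the region x^2 + y^2 ≤ 4. Evaluating the double integral:

In polar coordinates (x = r cos θ, y = r sin θ, dA = r dr dθ) the integrand becomes 54r^2sin(θ)^2, so

    ∬_D (54y^2) dA = ∫_0^{2π} ∫_0^{2} (54r^2sin(θ)^2) · r dr dθ.

Inner (r from 0 to 2): 216sin(θ)^2.
Outer (θ from 0 to 2π): 216π.

Therefore ∮_C P dx + Q dy = 216π.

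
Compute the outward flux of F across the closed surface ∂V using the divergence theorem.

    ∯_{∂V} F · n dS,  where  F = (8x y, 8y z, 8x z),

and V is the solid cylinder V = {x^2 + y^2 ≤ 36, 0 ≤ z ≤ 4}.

By the divergence theorem,

    ∯_{∂V} F · n dS = ∭_V (∇ · F) dV.

Compute the divergence:
    ∇ · F = ∂F_x/∂x + ∂F_y/∂y + ∂F_z/∂z = 8y + 8z + 8x = 8x + 8y + 8z.

In cylindrical coordinates, x = r cos(θ), y = r sin(θ), z = z, dV = r dr dθ dz, with 0 ≤ r ≤ 6, 0 ≤ θ ≤ 2π, 0 ≤ z ≤ 4.

The integrand, after substitution and multiplying by the volume element, becomes (8sqrt(2)r sin(θ + π/4) + 8z) · r, so

    ∭_V (∇·F) dV = ∫_0^{2π} ∫_0^{6} ∫_0^{4} (8sqrt(2)r sin(θ + π/4) + 8z) · r dz dr dθ.

Inner (z from 0 to 4): 32r (sqrt(2)r sin(θ + π/4) + 2).
Middle (r from 0 to 6): 2304sqrt(2)sin(θ + π/4) + 1152.
Outer (θ from 0 to 2π): 2304π.

Therefore ∯_{∂V} F · n dS = 2304π.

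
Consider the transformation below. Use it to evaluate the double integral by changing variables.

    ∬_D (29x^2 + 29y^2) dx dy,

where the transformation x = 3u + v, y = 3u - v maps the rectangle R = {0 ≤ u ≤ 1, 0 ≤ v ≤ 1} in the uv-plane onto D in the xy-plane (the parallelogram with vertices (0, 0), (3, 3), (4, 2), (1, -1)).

Compute the Jacobian determinant of (x, y) with respect to (u, v):

    ∂(x,y)/∂(u,v) = | 3  1 | = (3)(-1) - (1)(3) = -6.
                   | 3  -1 |

Its absolute value is |J| = 6 (the area scaling factor).

Substituting x = 3u + v, y = 3u - v into the integrand,

    29x^2 + 29y^2 → 522u^2 + 58v^2,

so the integral becomes

    ∬_R (522u^2 + 58v^2) · |J| du dv = ∫_0^1 ∫_0^1 (3132u^2 + 348v^2) dv du.

Inner (v): 3132u^2 + 116.
Outer (u): 1160.

Therefore ∬_D (29x^2 + 29y^2) dx dy = 1160.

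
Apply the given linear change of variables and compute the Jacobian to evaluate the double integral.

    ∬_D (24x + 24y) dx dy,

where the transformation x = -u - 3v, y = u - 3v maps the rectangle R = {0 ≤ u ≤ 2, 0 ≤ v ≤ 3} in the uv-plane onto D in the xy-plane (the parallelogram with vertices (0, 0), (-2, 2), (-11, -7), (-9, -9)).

Compute the Jacobian determinant of (x, y) with respect to (u, v):

    ∂(x,y)/∂(u,v) = | -1  -3 | = (-1)(-3) - (-3)(1) = 6.
                   | 1  -3 |

Its absolute value is |J| = 6 (the area scaling factor).

Substituting x = -u - 3v, y = u - 3v into the integrand,

    24x + 24y → -144v,

so the integral becomes

    ∬_R (-144v) · |J| du dv = ∫_0^2 ∫_0^3 (-864v) dv du.

Inner (v): -3888.
Outer (u): -7776.

Therefore ∬_D (24x + 24y) dx dy = -7776.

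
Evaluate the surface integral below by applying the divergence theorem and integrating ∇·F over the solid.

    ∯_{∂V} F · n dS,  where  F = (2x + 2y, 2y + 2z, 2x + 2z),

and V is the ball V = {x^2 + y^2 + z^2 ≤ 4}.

By the divergence theorem,

    ∯_{∂V} F · n dS = ∭_V (∇ · F) dV.

Compute the divergence:
    ∇ · F = ∂F_x/∂x + ∂F_y/∂y + ∂F_z/∂z = 2 + 2 + 2 = 6.

In spherical coordinates, x = ρ sin(φ) cos(θ), y = ρ sin(φ) sin(θ), z = ρ cos(φ), dV = ρ^2 sin(φ) dρ dφ dθ, with 0 ≤ ρ ≤ 2, 0 ≤ φ ≤ π, 0 ≤ θ ≤ 2π.

The integrand, after substitution and multiplying by the volume element, becomes (6) · ρ^2 sin(φ), so

    ∭_V (∇·F) dV = ∫_0^{2π} ∫_0^{π} ∫_0^{2} (6) · ρ^2 sin(φ) dρ dφ dθ.

Inner (ρ from 0 to 2): 16sin(φ).
Middle (φ from 0 to π): 32.
Outer (θ from 0 to 2π): 64π.

Therefore ∯_{∂V} F · n dS = 64π.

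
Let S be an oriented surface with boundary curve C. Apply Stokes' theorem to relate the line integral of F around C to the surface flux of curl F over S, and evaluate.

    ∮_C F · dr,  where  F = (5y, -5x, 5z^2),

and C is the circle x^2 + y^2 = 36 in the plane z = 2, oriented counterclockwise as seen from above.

Let S be the flat disk x^2 + y^2 ≤ 36 in the plane z = 2, with upward unit normal n̂ = ẑ. By Stokes' theorem,

    ∮_C F · dr = ∬_S (∇ × F) · n̂ dS = ∬_D (curl F)_z dA,

where D is the disk x^2 + y^2 ≤ 36.

Compute the curl of F = (5y, -5x, 5z^2):
    (∇ × F)_x = ∂F_z/∂y - ∂F_y/∂z = 0,
    (∇ × F)_y = ∂F_x/∂z - ∂F_z/∂x = 0,
    (∇ × F)_z = ∂F_y/∂x - ∂F_x/∂y = -10.

On z = 2, (curl F)_z = -10.

Convert to polar (x = r cos θ, y = r sin θ, dA = r dr dθ); the integrand becomes -10, so

    ∬_D (curl F)_z dA = ∫_0^{2π} ∫_0^{6} (-10) · r dr dθ.

Inner (r from 0 to 6): -180.
Outer (θ from 0 to 2π): -360π.

Therefore ∮_C F · dr = -360π.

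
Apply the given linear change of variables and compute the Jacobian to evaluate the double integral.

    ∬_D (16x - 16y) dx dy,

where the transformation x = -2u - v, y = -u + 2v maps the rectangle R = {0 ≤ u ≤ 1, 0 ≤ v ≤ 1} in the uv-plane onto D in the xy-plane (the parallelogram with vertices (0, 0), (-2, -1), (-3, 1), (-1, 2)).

Compute the Jacobian determinant of (x, y) with respect to (u, v):

    ∂(x,y)/∂(u,v) = | -2  -1 | = (-2)(2) - (-1)(-1) = -5.
                   | -1  2 |

Its absolute value is |J| = 5 (the area scaling factor).

Substituting x = -2u - v, y = -u + 2v into the integrand,

    16x - 16y → -16u - 48v,

so the integral becomes

    ∬_R (-16u - 48v) · |J| du dv = ∫_0^1 ∫_0^1 (-80u - 240v) dv du.

Inner (v): -80u - 120.
Outer (u): -160.

Therefore ∬_D (16x - 16y) dx dy = -160.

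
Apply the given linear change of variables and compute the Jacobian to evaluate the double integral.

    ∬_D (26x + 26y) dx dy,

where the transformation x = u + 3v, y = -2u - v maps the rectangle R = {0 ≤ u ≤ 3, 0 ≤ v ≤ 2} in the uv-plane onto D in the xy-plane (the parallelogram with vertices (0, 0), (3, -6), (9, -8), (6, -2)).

Compute the Jacobian determinant of (x, y) with respect to (u, v):

    ∂(x,y)/∂(u,v) = | 1  3 | = (1)(-1) - (3)(-2) = 5.
                   | -2  -1 |

Its absolute value is |J| = 5 (the area scaling factor).

Substituting x = u + 3v, y = -2u - v into the integrand,

    26x + 26y → -26u + 52v,

so the integral becomes

    ∬_R (-26u + 52v) · |J| du dv = ∫_0^3 ∫_0^2 (-130u + 260v) dv du.

Inner (v): 520 - 260u.
Outer (u): 390.

Therefore ∬_D (26x + 26y) dx dy = 390.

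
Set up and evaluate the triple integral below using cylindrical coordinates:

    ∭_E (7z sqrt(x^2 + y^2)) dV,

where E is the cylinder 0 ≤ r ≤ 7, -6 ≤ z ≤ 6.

In cylindrical coordinates, x = r cos(θ), y = r sin(θ), z = z, and dV = r dr dθ dz.

The integrand becomes 7r z, so

    ∭_E (7z sqrt(x^2 + y^2)) dV = ∫_{0}^{2π} ∫_{0}^{7} ∫_{-6}^{6} (7r z) · r dz dr dθ.

Inner (z): 0.
Middle (r from 0 to 7): 0.
Outer (θ): 0.

Therefore the triple integral equals 0.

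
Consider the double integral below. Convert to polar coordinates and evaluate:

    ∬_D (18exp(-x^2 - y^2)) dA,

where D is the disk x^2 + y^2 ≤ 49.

The region D is 0 ≤ r ≤ 7, 0 ≤ θ ≤ 2π in polar coordinates, where x = r cos(θ), y = r sin(θ), and dA = r dr dθ.

Under the substitution, the integrand becomes 18exp(-r^2), so

    ∬_D (18exp(-x^2 - y^2)) dA = ∫_{0}^{2π} ∫_{0}^{7} (18exp(-r^2)) · r dr dθ.

Inner integral (in r): ∫_{0}^{7} (18exp(-r^2)) · r dr = 9 - 9exp(-49).

Outer integral (in θ): ∫_{0}^{2π} (9 - 9exp(-49)) dθ = -18π exp(-49) + 18π.

Therefore ∬_D (18exp(-x^2 - y^2)) dA = -18π exp(-49) + 18π.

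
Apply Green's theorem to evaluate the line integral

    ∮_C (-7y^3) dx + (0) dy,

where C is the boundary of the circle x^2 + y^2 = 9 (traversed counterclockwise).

Green's theorem converts the closed line integral into a double integral over the enclosed region D:

    ∮_C P dx + Q dy = ∬_D (∂Q/∂x - ∂P/∂y) dA.

Here P = -7y^3, Q = 0, so

    ∂Q/∂x = 0,    ∂P/∂y = -21y^2,
    ∂Q/∂x - ∂P/∂y = 21y^2.

D is the region x^2 + y^2 ≤ 9. Evaluating the double integral:

In polar coordinates (x = r cos θ, y = r sin θ, dA = r dr dθ) the integrand becomes 21r^2sin(θ)^2, so

    ∬_D (21y^2) dA = ∫_0^{2π} ∫_0^{3} (21r^2sin(θ)^2) · r dr dθ.

Inner (r from 0 to 3): 1701sin(θ)^2/4.
Outer (θ from 0 to 2π): 1701π/4.

Therefore ∮_C P dx + Q dy = 1701π/4.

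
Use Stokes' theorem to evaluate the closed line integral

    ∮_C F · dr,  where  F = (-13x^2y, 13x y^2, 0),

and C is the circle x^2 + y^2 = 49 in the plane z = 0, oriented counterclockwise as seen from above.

Let S be the flat disk x^2 + y^2 ≤ 49 in the plane z = 0, with upward unit normal n̂ = ẑ. By Stokes' theorem,

    ∮_C F · dr = ∬_S (∇ × F) · n̂ dS = ∬_D (curl F)_z dA,

where D is the disk x^2 + y^2 ≤ 49.

Compute the curl of F = (-13x^2y, 13x y^2, 0):
    (∇ × F)_x = ∂F_z/∂y - ∂F_y/∂z = 0,
    (∇ × F)_y = ∂F_x/∂z - ∂F_z/∂x = 0,
    (∇ × F)_z = ∂F_y/∂x - ∂F_x/∂y = 13x^2 + 13y^2.

On z = 0, (curl F)_z = 13x^2 + 13y^2.

Convert to polar (x = r cos θ, y = r sin θ, dA = r dr dθ); the integrand becomes 13r^2, so

    ∬_D (curl F)_z dA = ∫_0^{2π} ∫_0^{7} (13r^2) · r dr dθ.

Inner (r from 0 to 7): 31213/4.
Outer (θ from 0 to 2π): 31213π/2.

Therefore ∮_C F · dr = 31213π/2.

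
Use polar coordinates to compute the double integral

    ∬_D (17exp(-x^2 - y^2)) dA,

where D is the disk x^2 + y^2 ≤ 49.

The region D is 0 ≤ r ≤ 7, 0 ≤ θ ≤ 2π in polar coordinates, where x = r cos(θ), y = r sin(θ), and dA = r dr dθ.

Under the substitution, the integrand becomes 17exp(-r^2), so

    ∬_D (17exp(-x^2 - y^2)) dA = ∫_{0}^{2π} ∫_{0}^{7} (17exp(-r^2)) · r dr dθ.

Inner integral (in r): ∫_{0}^{7} (17exp(-r^2)) · r dr = 17/2 - 17exp(-49)/2.

Outer integral (in θ): ∫_{0}^{2π} (17/2 - 17exp(-49)/2) dθ = -17π exp(-49) + 17π.

Therefore ∬_D (17exp(-x^2 - y^2)) dA = -17π exp(-49) + 17π.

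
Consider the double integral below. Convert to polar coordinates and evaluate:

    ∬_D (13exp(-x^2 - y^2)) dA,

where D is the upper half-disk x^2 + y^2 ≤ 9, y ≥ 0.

The region D is 0 ≤ r ≤ 3, 0 ≤ θ ≤ π in polar coordinates, where x = r cos(θ), y = r sin(θ), and dA = r dr dθ.

Under the substitution, the integrand becomes 13exp(-r^2), so

    ∬_D (13exp(-x^2 - y^2)) dA = ∫_{0}^{π} ∫_{0}^{3} (13exp(-r^2)) · r dr dθ.

Inner integral (in r): ∫_{0}^{3} (13exp(-r^2)) · r dr = 13/2 - 13exp(-9)/2.

Outer integral (in θ): ∫_{0}^{π} (13/2 - 13exp(-9)/2) dθ = -13π (1 - exp(9))exp(-9)/2.

Therefore ∬_D (13exp(-x^2 - y^2)) dA = -13π (1 - exp(9))exp(-9)/2.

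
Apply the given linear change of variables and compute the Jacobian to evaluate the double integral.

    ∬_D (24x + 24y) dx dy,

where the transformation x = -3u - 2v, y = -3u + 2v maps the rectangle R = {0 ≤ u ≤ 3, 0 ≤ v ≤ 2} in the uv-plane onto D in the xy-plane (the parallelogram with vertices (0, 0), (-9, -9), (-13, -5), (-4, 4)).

Compute the Jacobian determinant of (x, y) with respect to (u, v):

    ∂(x,y)/∂(u,v) = | -3  -2 | = (-3)(2) - (-2)(-3) = -12.
                   | -3  2 |

Its absolute value is |J| = 12 (the area scaling factor).

Substituting x = -3u - 2v, y = -3u + 2v into the integrand,

    24x + 24y → -144u,

so the integral becomes

    ∬_R (-144u) · |J| du dv = ∫_0^3 ∫_0^2 (-1728u) dv du.

Inner (v): -3456u.
Outer (u): -15552.

Therefore ∬_D (24x + 24y) dx dy = -15552.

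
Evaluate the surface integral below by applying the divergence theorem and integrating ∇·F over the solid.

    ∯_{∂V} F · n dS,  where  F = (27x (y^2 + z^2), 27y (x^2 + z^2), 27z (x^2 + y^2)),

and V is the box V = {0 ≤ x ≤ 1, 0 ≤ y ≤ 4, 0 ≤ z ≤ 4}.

By the divergence theorem,

    ∯_{∂V} F · n dS = ∭_V (∇ · F) dV.

Compute the divergence:
    ∇ · F = ∂F_x/∂x + ∂F_y/∂y + ∂F_z/∂z = 27y^2 + 27z^2 + 27x^2 + 27z^2 + 27x^2 + 27y^2 = 54x^2 + 54y^2 + 54z^2.

V is a rectangular box, so dV = dx dy dz with 0 ≤ x ≤ 1, 0 ≤ y ≤ 4, 0 ≤ z ≤ 4.

Integrate (54x^2 + 54y^2 + 54z^2) over V as an iterated integral:

    ∭_V (∇·F) dV = ∫_0^{1} ∫_0^{4} ∫_0^{4} (54x^2 + 54y^2 + 54z^2) dz dy dx.

Inner (z from 0 to 4): 216x^2 + 216y^2 + 1152.
Middle (y from 0 to 4): 864x^2 + 9216.
Outer (x from 0 to 1): 9504.

Therefore ∯_{∂V} F · n dS = 9504.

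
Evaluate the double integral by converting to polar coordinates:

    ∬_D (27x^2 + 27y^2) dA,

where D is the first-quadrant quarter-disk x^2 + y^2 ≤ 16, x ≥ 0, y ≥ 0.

The region D is 0 ≤ r ≤ 4, 0 ≤ θ ≤ π/2 in polar coordinates, where x = r cos(θ), y = r sin(θ), and dA = r dr dθ.

Under the substitution, the integrand becomes 27r^2, so

    ∬_D (27x^2 + 27y^2) dA = ∫_{0}^{π/2} ∫_{0}^{4} (27r^2) · r dr dθ.

Inner integral (in r): ∫_{0}^{4} (27r^2) · r dr = 1728.

Outer integral (in θ): ∫_{0}^{π/2} (1728) dθ = 864π.

Therefore ∬_D (27x^2 + 27y^2) dA = 864π.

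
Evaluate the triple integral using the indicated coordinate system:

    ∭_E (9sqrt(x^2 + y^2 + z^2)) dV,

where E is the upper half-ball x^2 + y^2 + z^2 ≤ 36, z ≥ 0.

In spherical coordinates, x = ρ sin(φ) cos(θ), y = ρ sin(φ) sin(θ), z = ρ cos(φ), and dV = ρ^2 sin(φ) dρ dφ dθ.

The integrand becomes 9ρ, so

    ∭_E (9sqrt(x^2 + y^2 + z^2)) dV = ∫_{0}^{2π} ∫_{0}^{π/2} ∫_{0}^{6} (9ρ) · ρ^2 sin(φ) dρ dφ dθ.

Inner (ρ): 2916sin(φ).
Middle (φ): 2916.
Outer (θ): 5832π.

Therefore the triple integral equals 5832π.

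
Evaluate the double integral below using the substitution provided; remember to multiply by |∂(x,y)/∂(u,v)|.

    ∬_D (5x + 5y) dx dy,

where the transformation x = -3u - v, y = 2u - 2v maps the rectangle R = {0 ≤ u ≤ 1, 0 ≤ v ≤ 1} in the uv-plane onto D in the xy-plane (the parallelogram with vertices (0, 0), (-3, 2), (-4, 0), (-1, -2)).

Compute the Jacobian determinant of (x, y) with respect to (u, v):

    ∂(x,y)/∂(u,v) = | -3  -1 | = (-3)(-2) - (-1)(2) = 8.
                   | 2  -2 |

Its absolute value is |J| = 8 (the area scaling factor).

Substituting x = -3u - v, y = 2u - 2v into the integrand,

    5x + 5y → -5u - 15v,

so the integral becomes

    ∬_R (-5u - 15v) · |J| du dv = ∫_0^1 ∫_0^1 (-40u - 120v) dv du.

Inner (v): -40u - 60.
Outer (u): -80.

Therefore ∬_D (5x + 5y) dx dy = -80.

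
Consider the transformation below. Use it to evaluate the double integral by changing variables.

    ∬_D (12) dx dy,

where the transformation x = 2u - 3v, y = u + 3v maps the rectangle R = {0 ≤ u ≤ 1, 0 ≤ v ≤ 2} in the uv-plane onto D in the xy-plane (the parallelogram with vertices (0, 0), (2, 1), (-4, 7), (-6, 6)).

Compute the Jacobian determinant of (x, y) with respect to (u, v):

    ∂(x,y)/∂(u,v) = | 2  -3 | = (2)(3) - (-3)(1) = 9.
                   | 1  3 |

Its absolute value is |J| = 9 (the area scaling factor).

Substituting x = 2u - 3v, y = u + 3v into the integrand,

    12 → 12,

so the integral becomes

    ∬_R (12) · |J| du dv = ∫_0^1 ∫_0^2 (108) dv du.

Inner (v): 216.
Outer (u): 216.

Therefore ∬_D (12) dx dy = 216.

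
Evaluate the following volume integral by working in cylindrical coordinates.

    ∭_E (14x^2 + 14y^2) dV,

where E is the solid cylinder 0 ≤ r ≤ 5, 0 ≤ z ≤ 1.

In cylindrical coordinates, x = r cos(θ), y = r sin(θ), z = z, and dV = r dr dθ dz.

The integrand becomes 14r^2, so

    ∭_E (14x^2 + 14y^2) dV = ∫_{0}^{2π} ∫_{0}^{5} ∫_{0}^{1} (14r^2) · r dz dr dθ.

Inner (z): 14r^3.
Middle (r from 0 to 5): 4375/2.
Outer (θ): 4375π.

Therefore the triple integral equals 4375π.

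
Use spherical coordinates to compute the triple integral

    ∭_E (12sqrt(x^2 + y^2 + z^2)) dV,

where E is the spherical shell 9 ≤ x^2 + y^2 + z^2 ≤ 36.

In spherical coordinates, x = ρ sin(φ) cos(θ), y = ρ sin(φ) sin(θ), z = ρ cos(φ), and dV = ρ^2 sin(φ) dρ dφ dθ.

The integrand becomes 12ρ, so

    ∭_E (12sqrt(x^2 + y^2 + z^2)) dV = ∫_{0}^{2π} ∫_{0}^{π} ∫_{3}^{6} (12ρ) · ρ^2 sin(φ) dρ dφ dθ.

Inner (ρ): 3645sin(φ).
Middle (φ): 7290.
Outer (θ): 14580π.

Therefore the triple integral equals 14580π.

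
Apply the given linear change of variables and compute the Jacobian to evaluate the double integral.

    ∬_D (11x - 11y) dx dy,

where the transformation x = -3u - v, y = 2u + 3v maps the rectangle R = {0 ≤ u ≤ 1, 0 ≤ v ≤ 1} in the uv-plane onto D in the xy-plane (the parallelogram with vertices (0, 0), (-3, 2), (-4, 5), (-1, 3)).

Compute the Jacobian determinant of (x, y) with respect to (u, v):

    ∂(x,y)/∂(u,v) = | -3  -1 | = (-3)(3) - (-1)(2) = -7.
                   | 2  3 |

Its absolute value is |J| = 7 (the area scaling factor).

Substituting x = -3u - v, y = 2u + 3v into the integrand,

    11x - 11y → -55u - 44v,

so the integral becomes

    ∬_R (-55u - 44v) · |J| du dv = ∫_0^1 ∫_0^1 (-385u - 308v) dv du.

Inner (v): -385u - 154.
Outer (u): -693/2.

Therefore ∬_D (11x - 11y) dx dy = -693/2.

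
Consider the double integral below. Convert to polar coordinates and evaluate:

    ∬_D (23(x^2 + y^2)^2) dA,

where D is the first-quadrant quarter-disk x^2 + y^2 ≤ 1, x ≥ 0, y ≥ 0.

The region D is 0 ≤ r ≤ 1, 0 ≤ θ ≤ π/2 in polar coordinates, where x = r cos(θ), y = r sin(θ), and dA = r dr dθ.

Under the substitution, the integrand becomes 23r^4, so

    ∬_D (23(x^2 + y^2)^2) dA = ∫_{0}^{π/2} ∫_{0}^{1} (23r^4) · r dr dθ.

Inner integral (in r): ∫_{0}^{1} (23r^4) · r dr = 23/6.

Outer integral (in θ): ∫_{0}^{π/2} (23/6) dθ = 23π/12.

Therefore ∬_D (23(x^2 + y^2)^2) dA = 23π/12.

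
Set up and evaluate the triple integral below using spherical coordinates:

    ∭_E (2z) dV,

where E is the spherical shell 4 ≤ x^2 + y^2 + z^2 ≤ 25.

In spherical coordinates, x = ρ sin(φ) cos(θ), y = ρ sin(φ) sin(θ), z = ρ cos(φ), and dV = ρ^2 sin(φ) dρ dφ dθ.

The integrand becomes 2ρ cos(φ), so

    ∭_E (2z) dV = ∫_{0}^{2π} ∫_{0}^{π} ∫_{2}^{5} (2ρ cos(φ)) · ρ^2 sin(φ) dρ dφ dθ.

Inner (ρ): 609sin(2φ)/4.
Middle (φ): 0.
Outer (θ): 0.

Therefore the triple integral equals 0.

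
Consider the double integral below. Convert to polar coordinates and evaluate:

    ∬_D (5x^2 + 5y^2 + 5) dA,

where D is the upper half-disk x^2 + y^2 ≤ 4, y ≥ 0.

The region D is 0 ≤ r ≤ 2, 0 ≤ θ ≤ π in polar coordinates, where x = r cos(θ), y = r sin(θ), and dA = r dr dθ.

Under the substitution, the integrand becomes 5r^2 + 5, so

    ∬_D (5x^2 + 5y^2 + 5) dA = ∫_{0}^{π} ∫_{0}^{2} (5r^2 + 5) · r dr dθ.

Inner integral (in r): ∫_{0}^{2} (5r^2 + 5) · r dr = 30.

Outer integral (in θ): ∫_{0}^{π} (30) dθ = 30π.

Therefore ∬_D (5x^2 + 5y^2 + 5) dA = 30π.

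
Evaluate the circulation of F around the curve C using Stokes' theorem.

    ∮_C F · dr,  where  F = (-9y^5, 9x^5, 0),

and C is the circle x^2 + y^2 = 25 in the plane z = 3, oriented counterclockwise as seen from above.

Let S be the flat disk x^2 + y^2 ≤ 25 in the plane z = 3, with upward unit normal n̂ = ẑ. By Stokes' theorem,

    ∮_C F · dr = ∬_S (∇ × F) · n̂ dS = ∬_D (curl F)_z dA,

where D is the disk x^2 + y^2 ≤ 25.

Compute the curl of F = (-9y^5, 9x^5, 0):
    (∇ × F)_x = ∂F_z/∂y - ∂F_y/∂z = 0,
    (∇ × F)_y = ∂F_x/∂z - ∂F_z/∂x = 0,
    (∇ × F)_z = ∂F_y/∂x - ∂F_x/∂y = 45x^4 + 45y^4.

On z = 3, (curl F)_z = 45x^4 + 45y^4.

Convert to polar (x = r cos θ, y = r sin θ, dA = r dr dθ); the integrand becomes 45r^4(sin(θ)^4 + cos(θ)^4), so

    ∬_D (curl F)_z dA = ∫_0^{2π} ∫_0^{5} (45r^4(sin(θ)^4 + cos(θ)^4)) · r dr dθ.

Inner (r from 0 to 5): 234375sin(θ)^4/2 + 234375cos(θ)^4/2.
Outer (θ from 0 to 2π): 703125π/4.

Therefore ∮_C F · dr = 703125π/4.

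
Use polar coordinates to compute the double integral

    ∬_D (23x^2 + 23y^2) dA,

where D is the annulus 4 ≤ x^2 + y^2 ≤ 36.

The region D is 2 ≤ r ≤ 6, 0 ≤ θ ≤ 2π in polar coordinates, where x = r cos(θ), y = r sin(θ), and dA = r dr dθ.

Under the substitution, the integrand becomes 23r^2, so

    ∬_D (23x^2 + 23y^2) dA = ∫_{0}^{2π} ∫_{2}^{6} (23r^2) · r dr dθ.

Inner integral (in r): ∫_{2}^{6} (23r^2) · r dr = 7360.

Outer integral (in θ): ∫_{0}^{2π} (7360) dθ = 14720π.

Therefore ∬_D (23x^2 + 23y^2) dA = 14720π.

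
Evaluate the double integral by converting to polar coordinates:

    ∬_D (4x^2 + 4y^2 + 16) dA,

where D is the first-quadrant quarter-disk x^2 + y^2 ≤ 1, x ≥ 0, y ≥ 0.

The region D is 0 ≤ r ≤ 1, 0 ≤ θ ≤ π/2 in polar coordinates, where x = r cos(θ), y = r sin(θ), and dA = r dr dθ.

Under the substitution, the integrand becomes 4r^2 + 16, so

    ∬_D (4x^2 + 4y^2 + 16) dA = ∫_{0}^{π/2} ∫_{0}^{1} (4r^2 + 16) · r dr dθ.

Inner integral (in r): ∫_{0}^{1} (4r^2 + 16) · r dr = 9.

Outer integral (in θ): ∫_{0}^{π/2} (9) dθ = 9π/2.

Therefore ∬_D (4x^2 + 4y^2 + 16) dA = 9π/2.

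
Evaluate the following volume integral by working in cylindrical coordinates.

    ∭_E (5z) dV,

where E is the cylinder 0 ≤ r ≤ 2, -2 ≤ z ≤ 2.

In cylindrical coordinates, x = r cos(θ), y = r sin(θ), z = z, and dV = r dr dθ dz.

The integrand becomes 5z, so

    ∭_E (5z) dV = ∫_{0}^{2π} ∫_{0}^{2} ∫_{-2}^{2} (5z) · r dz dr dθ.

Inner (z): 0.
Middle (r from 0 to 2): 0.
Outer (θ): 0.

Therefore the triple integral equals 0.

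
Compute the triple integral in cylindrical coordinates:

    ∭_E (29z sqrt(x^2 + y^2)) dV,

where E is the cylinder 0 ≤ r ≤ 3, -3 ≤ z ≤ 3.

In cylindrical coordinates, x = r cos(θ), y = r sin(θ), z = z, and dV = r dr dθ dz.

The integrand becomes 29r z, so

    ∭_E (29z sqrt(x^2 + y^2)) dV = ∫_{0}^{2π} ∫_{0}^{3} ∫_{-3}^{3} (29r z) · r dz dr dθ.

Inner (z): 0.
Middle (r from 0 to 3): 0.
Outer (θ): 0.

Therefore the triple integral equals 0.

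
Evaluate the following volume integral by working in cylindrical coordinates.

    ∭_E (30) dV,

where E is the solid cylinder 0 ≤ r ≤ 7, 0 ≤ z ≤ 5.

In cylindrical coordinates, x = r cos(θ), y = r sin(θ), z = z, and dV = r dr dθ dz.

The integrand becomes 30, so

    ∭_E (30) dV = ∫_{0}^{2π} ∫_{0}^{7} ∫_{0}^{5} (30) · r dz dr dθ.

Inner (z): 150r.
Middle (r from 0 to 7): 3675.
Outer (θ): 7350π.

Therefore the triple integral equals 7350π.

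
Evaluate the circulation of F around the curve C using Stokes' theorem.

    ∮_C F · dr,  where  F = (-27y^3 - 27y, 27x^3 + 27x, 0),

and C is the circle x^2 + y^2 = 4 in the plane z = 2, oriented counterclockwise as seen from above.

Let S be the flat disk x^2 + y^2 ≤ 4 in the plane z = 2, with upward unit normal n̂ = ẑ. By Stokes' theorem,

    ∮_C F · dr = ∬_S (∇ × F) · n̂ dS = ∬_D (curl F)_z dA,

where D is the disk x^2 + y^2 ≤ 4.

Compute the curl of F = (-27y^3 - 27y, 27x^3 + 27x, 0):
    (∇ × F)_x = ∂F_z/∂y - ∂F_y/∂z = 0,
    (∇ × F)_y = ∂F_x/∂z - ∂F_z/∂x = 0,
    (∇ × F)_z = ∂F_y/∂x - ∂F_x/∂y = 81x^2 + 81y^2 + 54.

On z = 2, (curl F)_z = 81x^2 + 81y^2 + 54.

Convert to polar (x = r cos θ, y = r sin θ, dA = r dr dθ); the integrand becomes 81r^2 + 54, so

    ∬_D (curl F)_z dA = ∫_0^{2π} ∫_0^{2} (81r^2 + 54) · r dr dθ.

Inner (r from 0 to 2): 432.
Outer (θ from 0 to 2π): 864π.

Therefore ∮_C F · dr = 864π.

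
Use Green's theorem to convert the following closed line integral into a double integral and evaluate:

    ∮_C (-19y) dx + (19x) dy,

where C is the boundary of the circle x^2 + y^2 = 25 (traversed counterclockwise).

Green's theorem converts the closed line integral into a double integral over the enclosed region D:

    ∮_C P dx + Q dy = ∬_D (∂Q/∂x - ∂P/∂y) dA.

Here P = -19y, Q = 19x, so

    ∂Q/∂x = 19,    ∂P/∂y = -19,
    ∂Q/∂x - ∂P/∂y = 38.

D is the region x^2 + y^2 ≤ 25. Evaluating the double integral:

In polar coordinates (x = r cos θ, y = r sin θ, dA = r dr dθ) the integrand becomes 38, so

    ∬_D (38) dA = ∫_0^{2π} ∫_0^{5} (38) · r dr dθ.

Inner (r from 0 to 5): 475.
Outer (θ from 0 to 2π): 950π.

Therefore ∮_C P dx + Q dy = 950π.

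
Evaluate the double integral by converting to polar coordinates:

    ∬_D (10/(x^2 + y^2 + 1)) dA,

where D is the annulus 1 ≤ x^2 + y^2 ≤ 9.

The region D is 1 ≤ r ≤ 3, 0 ≤ θ ≤ 2π in polar coordinates, where x = r cos(θ), y = r sin(θ), and dA = r dr dθ.

Under the substitution, the integrand becomes 10/(r^2 + 1), so

    ∬_D (10/(x^2 + y^2 + 1)) dA = ∫_{0}^{2π} ∫_{1}^{3} (10/(r^2 + 1)) · r dr dθ.

Inner integral (in r): ∫_{1}^{3} (10/(r^2 + 1)) · r dr = log(3125).

Outer integral (in θ): ∫_{0}^{2π} (log(3125)) dθ = 10π log(5).

Therefore ∬_D (10/(x^2 + y^2 + 1)) dA = 10π log(5).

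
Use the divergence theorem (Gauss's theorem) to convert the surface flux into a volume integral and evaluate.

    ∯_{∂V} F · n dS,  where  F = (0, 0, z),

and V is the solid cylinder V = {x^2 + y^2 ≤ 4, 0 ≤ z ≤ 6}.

By the divergence theorem,

    ∯_{∂V} F · n dS = ∭_V (∇ · F) dV.

Compute the divergence:
    ∇ · F = ∂F_x/∂x + ∂F_y/∂y + ∂F_z/∂z = 0 + 0 + 1 = 1.

In cylindrical coordinates, x = r cos(θ), y = r sin(θ), z = z, dV = r dr dθ dz, with 0 ≤ r ≤ 2, 0 ≤ θ ≤ 2π, 0 ≤ z ≤ 6.

The integrand, after substitution and multiplying by the volume element, becomes (1) · r, so

    ∭_V (∇·F) dV = ∫_0^{2π} ∫_0^{2} ∫_0^{6} (1) · r dz dr dθ.

Inner (z from 0 to 6): 6r.
Middle (r from 0 to 2): 12.
Outer (θ from 0 to 2π): 24π.

Therefore ∯_{∂V} F · n dS = 24π.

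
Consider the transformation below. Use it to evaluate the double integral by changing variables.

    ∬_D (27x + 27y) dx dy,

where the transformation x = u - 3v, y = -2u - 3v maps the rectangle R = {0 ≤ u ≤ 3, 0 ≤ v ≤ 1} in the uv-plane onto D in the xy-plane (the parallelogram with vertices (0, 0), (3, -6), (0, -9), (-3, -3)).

Compute the Jacobian determinant of (x, y) with respect to (u, v):

    ∂(x,y)/∂(u,v) = | 1  -3 | = (1)(-3) - (-3)(-2) = -9.
                   | -2  -3 |

Its absolute value is |J| = 9 (the area scaling factor).

Substituting x = u - 3v, y = -2u - 3v into the integrand,

    27x + 27y → -27u - 162v,

so the integral becomes

    ∬_R (-27u - 162v) · |J| du dv = ∫_0^3 ∫_0^1 (-243u - 1458v) dv du.

Inner (v): -243u - 729.
Outer (u): -6561/2.

Therefore ∬_D (27x + 27y) dx dy = -6561/2.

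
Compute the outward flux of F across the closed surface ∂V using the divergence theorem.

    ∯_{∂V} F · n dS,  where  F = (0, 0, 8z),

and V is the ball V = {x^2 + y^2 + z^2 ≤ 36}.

By the divergence theorem,

    ∯_{∂V} F · n dS = ∭_V (∇ · F) dV.

Compute the divergence:
    ∇ · F = ∂F_x/∂x + ∂F_y/∂y + ∂F_z/∂z = 0 + 0 + 8 = 8.

In spherical coordinates, x = ρ sin(φ) cos(θ), y = ρ sin(φ) sin(θ), z = ρ cos(φ), dV = ρ^2 sin(φ) dρ dφ dθ, with 0 ≤ ρ ≤ 6, 0 ≤ φ ≤ π, 0 ≤ θ ≤ 2π.

The integrand, after substitution and multiplying by the volume element, becomes (8) · ρ^2 sin(φ), so

    ∭_V (∇·F) dV = ∫_0^{2π} ∫_0^{π} ∫_0^{6} (8) · ρ^2 sin(φ) dρ dφ dθ.

Inner (ρ from 0 to 6): 576sin(φ).
Middle (φ from 0 to π): 1152.
Outer (θ from 0 to 2π): 2304π.

Therefore ∯_{∂V} F · n dS = 2304π.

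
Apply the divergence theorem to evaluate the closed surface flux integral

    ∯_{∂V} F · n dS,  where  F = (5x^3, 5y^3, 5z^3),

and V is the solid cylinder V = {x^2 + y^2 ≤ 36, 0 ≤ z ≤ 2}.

By the divergence theorem,

    ∯_{∂V} F · n dS = ∭_V (∇ · F) dV.

Compute the divergence:
    ∇ · F = ∂F_x/∂x + ∂F_y/∂y + ∂F_z/∂z = 15x^2 + 15y^2 + 15z^2.

In cylindrical coordinates, x = r cos(θ), y = r sin(θ), z = z, dV = r dr dθ dz, with 0 ≤ r ≤ 6, 0 ≤ θ ≤ 2π, 0 ≤ z ≤ 2.

The integrand, after substitution and multiplying by the volume element, becomes (15r^2 + 15z^2) · r, so

    ∭_V (∇·F) dV = ∫_0^{2π} ∫_0^{6} ∫_0^{2} (15r^2 + 15z^2) · r dz dr dθ.

Inner (z from 0 to 2): 30r^3 + 40r.
Middle (r from 0 to 6): 10440.
Outer (θ from 0 to 2π): 20880π.

Therefore ∯_{∂V} F · n dS = 20880π.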